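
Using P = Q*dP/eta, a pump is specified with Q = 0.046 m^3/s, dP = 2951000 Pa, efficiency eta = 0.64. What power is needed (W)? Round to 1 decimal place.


P = Q * dP / eta
P = 0.046 * 2951000 / 0.64
P = 135746.0 / 0.64
P = 212103.1 W


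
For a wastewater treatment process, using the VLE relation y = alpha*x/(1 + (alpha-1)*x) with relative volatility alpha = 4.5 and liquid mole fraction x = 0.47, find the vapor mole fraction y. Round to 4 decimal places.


y = alpha*x / (1 + (alpha-1)*x)
y = 4.5*0.47 / (1 + (4.5-1)*0.47)
y = 2.115 / (1 + 1.645)
y = 2.115 / 2.645
y = 0.7996


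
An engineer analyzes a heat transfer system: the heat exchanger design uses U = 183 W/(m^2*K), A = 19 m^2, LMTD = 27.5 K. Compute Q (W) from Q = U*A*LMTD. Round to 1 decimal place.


Q = U * A * LMTD
Q = 183 * 19 * 27.5
Q = 95617.5 W


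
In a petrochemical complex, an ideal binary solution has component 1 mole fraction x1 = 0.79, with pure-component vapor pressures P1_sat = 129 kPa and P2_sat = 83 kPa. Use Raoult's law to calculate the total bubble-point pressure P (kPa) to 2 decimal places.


P = x1*P1_sat + x2*P2_sat
x2 = 1 - x1 = 1 - 0.79 = 0.21
P = 0.79*129 + 0.21*83
P = 101.91 + 17.43
P = 119.34 kPa


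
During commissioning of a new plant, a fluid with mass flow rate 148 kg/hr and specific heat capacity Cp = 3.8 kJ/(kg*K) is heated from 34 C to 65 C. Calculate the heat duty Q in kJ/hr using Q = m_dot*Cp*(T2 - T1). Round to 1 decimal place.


Q = m_dot * Cp * (T2 - T1)
Q = 148 * 3.8 * (65 - 34)
Q = 148 * 3.8 * 31
Q = 17434.4 kJ/hr


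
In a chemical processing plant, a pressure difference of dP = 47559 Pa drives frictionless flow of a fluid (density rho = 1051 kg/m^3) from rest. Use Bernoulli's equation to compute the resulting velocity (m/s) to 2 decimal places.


v = sqrt(2*dP/rho)
v = sqrt(2*47559/1051)
v = sqrt(90.502379)
v = 9.51 m/s


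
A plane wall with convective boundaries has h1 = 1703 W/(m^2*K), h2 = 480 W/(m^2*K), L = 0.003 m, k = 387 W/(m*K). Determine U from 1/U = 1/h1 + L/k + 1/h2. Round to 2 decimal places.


1/U = 1/h1 + L/k + 1/h2
1/U = 1/1703 + 0.003/387 + 1/480
1/U = 0.0005871991 + 7.7519e-06 + 0.0020833333
1/U = 0.0026782843
U = 373.37 W/(m^2*K)


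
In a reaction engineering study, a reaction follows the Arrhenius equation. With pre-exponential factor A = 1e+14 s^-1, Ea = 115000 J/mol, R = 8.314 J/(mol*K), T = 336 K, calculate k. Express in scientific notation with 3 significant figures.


k = A * exp(-Ea/(R*T))
k = 1e+14 * exp(-115000 / (8.314 * 336))
k = 1e+14 * exp(-41.166936)
k = 1.32e-04


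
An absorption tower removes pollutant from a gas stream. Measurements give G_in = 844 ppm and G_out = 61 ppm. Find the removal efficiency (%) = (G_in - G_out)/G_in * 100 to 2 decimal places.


Efficiency = (G_in - G_out) / G_in * 100%
Efficiency = (844 - 61) / 844 * 100
Efficiency = 783 / 844 * 100
Efficiency = 92.77%


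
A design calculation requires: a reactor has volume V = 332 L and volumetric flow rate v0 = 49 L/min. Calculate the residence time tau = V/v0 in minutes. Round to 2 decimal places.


tau = V / v0
tau = 332 / 49
tau = 6.78 min


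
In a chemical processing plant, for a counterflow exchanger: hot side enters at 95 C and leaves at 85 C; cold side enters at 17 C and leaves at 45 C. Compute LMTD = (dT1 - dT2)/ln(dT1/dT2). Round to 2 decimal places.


dT1 = Th_in - Tc_out = 95 - 45 = 50
dT2 = Th_out - Tc_in = 85 - 17 = 68
LMTD = (dT1 - dT2) / ln(dT1/dT2)
LMTD = (50 - 68) / ln(50/68)
LMTD = 58.54 K


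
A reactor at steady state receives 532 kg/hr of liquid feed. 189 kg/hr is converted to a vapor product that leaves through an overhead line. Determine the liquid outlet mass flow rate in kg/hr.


Steady-state mass balance on the main outlet: F_out = F_in - F_removed
F_out = 532 - 189
F_out = 343 kg/hr


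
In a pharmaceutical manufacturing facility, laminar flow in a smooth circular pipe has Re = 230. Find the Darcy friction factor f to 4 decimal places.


f = 64 / Re
f = 64 / 230
f = 0.2783


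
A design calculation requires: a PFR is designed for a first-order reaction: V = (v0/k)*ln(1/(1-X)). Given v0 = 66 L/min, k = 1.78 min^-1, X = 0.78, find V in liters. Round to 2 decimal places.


V = (v0/k) * ln(1/(1-X))
V = (66/1.78) * ln(1/(1-0.78))
V = 37.078652 * ln(4.545455)
V = 37.078652 * 1.514128
V = 56.14 L


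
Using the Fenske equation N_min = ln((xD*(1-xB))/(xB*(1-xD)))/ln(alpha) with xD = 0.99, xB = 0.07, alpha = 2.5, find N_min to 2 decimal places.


N_min = ln((xD*(1-xB))/(xB*(1-xD))) / ln(alpha)
Numerator inside ln: 0.9207 / 0.0007 = 1315.285714
ln(1315.285714) = 7.181809
ln(alpha) = ln(2.5) = 0.916291
N_min = 7.181809 / 0.916291 = 7.84


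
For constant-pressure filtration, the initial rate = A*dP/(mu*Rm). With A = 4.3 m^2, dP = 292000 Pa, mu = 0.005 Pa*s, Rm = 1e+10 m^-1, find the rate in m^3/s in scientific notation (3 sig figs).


rate = A * dP / (mu * Rm)
rate = 4.3 * 292000 / (0.005 * 1e+10)
rate = 1255600.0 / 5.000e+07
rate = 2.51e-02 m^3/s


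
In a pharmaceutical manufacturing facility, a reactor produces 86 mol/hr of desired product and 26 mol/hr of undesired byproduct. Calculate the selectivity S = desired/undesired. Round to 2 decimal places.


S = desired product rate / undesired product rate
S = 86 / 26
S = 3.31


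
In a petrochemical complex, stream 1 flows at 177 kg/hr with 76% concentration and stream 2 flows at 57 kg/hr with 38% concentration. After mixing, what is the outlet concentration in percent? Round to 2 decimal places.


Mass balance on solute: F1*x1 + F2*x2 = F3*x3
F3 = F1 + F2 = 177 + 57 = 234 kg/hr
x3 = (F1*x1 + F2*x2)/F3
x3 = (177*0.76 + 57*0.38) / 234
x3 = 66.74%


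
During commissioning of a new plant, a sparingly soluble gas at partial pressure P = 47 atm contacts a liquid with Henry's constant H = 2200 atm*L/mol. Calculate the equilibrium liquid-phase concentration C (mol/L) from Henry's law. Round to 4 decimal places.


C = P / H
C = 47 / 2200
C = 0.0214 mol/L


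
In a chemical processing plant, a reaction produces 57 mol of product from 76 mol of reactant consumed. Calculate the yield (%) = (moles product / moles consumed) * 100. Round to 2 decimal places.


Yield = (moles product / moles consumed) * 100%
Yield = (57 / 76) * 100
Yield = 0.75 * 100
Yield = 75.00%


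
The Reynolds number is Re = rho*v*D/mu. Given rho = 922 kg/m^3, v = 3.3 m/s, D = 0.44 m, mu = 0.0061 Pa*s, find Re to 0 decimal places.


Re = rho * v * D / mu
Re = 922 * 3.3 * 0.44 / 0.0061
Re = 1338.744 / 0.0061
Re = 219466


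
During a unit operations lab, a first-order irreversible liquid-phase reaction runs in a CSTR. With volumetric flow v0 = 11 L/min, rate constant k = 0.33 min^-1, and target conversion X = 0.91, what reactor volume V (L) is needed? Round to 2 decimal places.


V = v0 * X / (k * (1 - X))
V = 11 * 0.91 / (0.33 * (1 - 0.91))
V = 10.01 / (0.33 * 0.09)
V = 10.01 / 0.0297
V = 337.04 L


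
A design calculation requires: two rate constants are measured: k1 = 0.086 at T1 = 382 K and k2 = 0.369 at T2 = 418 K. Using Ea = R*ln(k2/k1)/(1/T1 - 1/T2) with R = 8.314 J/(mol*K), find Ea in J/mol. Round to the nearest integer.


Ea = R * ln(k2/k1) / (1/T1 - 1/T2)
ln(k2/k1) = ln(0.369/0.086) = 1.4564493
1/T1 - 1/T2 = 1/382 - 1/418 = 0.00022545655
Ea = 8.314 * 1.4564493 / 0.00022545655
Ea = 53708 J/mol


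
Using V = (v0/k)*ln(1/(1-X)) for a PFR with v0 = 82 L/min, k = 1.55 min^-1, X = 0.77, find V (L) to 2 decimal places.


V = (v0/k) * ln(1/(1-X))
V = (82/1.55) * ln(1/(1-0.77))
V = 52.903226 * ln(4.347826)
V = 52.903226 * 1.469676
V = 77.75 L


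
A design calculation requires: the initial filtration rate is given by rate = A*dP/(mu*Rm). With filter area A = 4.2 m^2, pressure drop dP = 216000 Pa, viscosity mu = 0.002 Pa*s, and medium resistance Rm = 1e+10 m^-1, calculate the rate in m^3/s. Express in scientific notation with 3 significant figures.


rate = A * dP / (mu * Rm)
rate = 4.2 * 216000 / (0.002 * 1e+10)
rate = 907200.0 / 2.000e+07
rate = 4.54e-02 m^3/s


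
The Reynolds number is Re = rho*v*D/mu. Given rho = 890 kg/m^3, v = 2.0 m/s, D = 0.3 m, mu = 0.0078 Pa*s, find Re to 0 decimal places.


Re = rho * v * D / mu
Re = 890 * 2.0 * 0.3 / 0.0078
Re = 534.0 / 0.0078
Re = 68462


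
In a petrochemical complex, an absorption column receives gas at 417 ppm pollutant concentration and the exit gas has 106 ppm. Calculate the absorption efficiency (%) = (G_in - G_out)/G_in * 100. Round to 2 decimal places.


Efficiency = (G_in - G_out) / G_in * 100%
Efficiency = (417 - 106) / 417 * 100
Efficiency = 311 / 417 * 100
Efficiency = 74.58%


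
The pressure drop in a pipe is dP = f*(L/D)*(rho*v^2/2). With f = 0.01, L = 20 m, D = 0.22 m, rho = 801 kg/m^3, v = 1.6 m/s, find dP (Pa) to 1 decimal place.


dP = f * (L/D) * (rho*v^2/2)
dP = 0.01 * (20/0.22) * (801*1.6^2/2)
L/D = 90.90909091
rho*v^2/2 = 801*2.56/2 = 1025.28
dP = 0.01 * 90.90909091 * 1025.28
dP = 932.1 Pa


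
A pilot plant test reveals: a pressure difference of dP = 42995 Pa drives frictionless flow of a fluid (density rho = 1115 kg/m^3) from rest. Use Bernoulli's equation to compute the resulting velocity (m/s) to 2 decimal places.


v = sqrt(2*dP/rho)
v = sqrt(2*42995/1115)
v = sqrt(77.121076)
v = 8.78 m/s


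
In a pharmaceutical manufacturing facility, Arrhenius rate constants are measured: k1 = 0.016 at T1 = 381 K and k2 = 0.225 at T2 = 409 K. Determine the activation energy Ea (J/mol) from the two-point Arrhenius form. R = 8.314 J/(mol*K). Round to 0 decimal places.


Ea = R * ln(k2/k1) / (1/T1 - 1/T2)
ln(k2/k1) = ln(0.225/0.016) = 2.6435117
1/T1 - 1/T2 = 1/381 - 1/409 = 0.000179684141
Ea = 8.314 * 2.6435117 / 0.000179684141
Ea = 122316 J/mol


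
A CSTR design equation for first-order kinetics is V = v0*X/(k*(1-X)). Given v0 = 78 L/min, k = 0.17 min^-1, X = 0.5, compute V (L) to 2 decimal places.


V = v0 * X / (k * (1 - X))
V = 78 * 0.5 / (0.17 * (1 - 0.5))
V = 39.0 / (0.17 * 0.5)
V = 39.0 / 0.085
V = 458.82 L


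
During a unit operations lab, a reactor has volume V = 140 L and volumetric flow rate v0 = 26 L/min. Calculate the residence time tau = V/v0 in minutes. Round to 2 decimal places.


tau = V / v0
tau = 140 / 26
tau = 5.38 min


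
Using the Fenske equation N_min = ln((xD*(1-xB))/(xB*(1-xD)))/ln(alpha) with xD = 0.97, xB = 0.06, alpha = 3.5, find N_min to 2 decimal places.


N_min = ln((xD*(1-xB))/(xB*(1-xD))) / ln(alpha)
Numerator inside ln: 0.9118 / 0.0018 = 506.555556
ln(506.555556) = 6.227634
ln(alpha) = ln(3.5) = 1.252763
N_min = 6.227634 / 1.252763 = 4.97


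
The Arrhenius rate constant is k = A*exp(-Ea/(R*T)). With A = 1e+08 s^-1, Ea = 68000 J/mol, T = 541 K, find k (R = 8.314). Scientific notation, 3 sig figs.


k = A * exp(-Ea/(R*T))
k = 1e+08 * exp(-68000 / (8.314 * 541))
k = 1e+08 * exp(-15.118254)
k = 2.72e+01


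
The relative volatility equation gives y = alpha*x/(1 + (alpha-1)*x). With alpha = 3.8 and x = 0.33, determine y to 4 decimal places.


y = alpha*x / (1 + (alpha-1)*x)
y = 3.8*0.33 / (1 + (3.8-1)*0.33)
y = 1.254 / (1 + 0.924)
y = 1.254 / 1.924
y = 0.6518


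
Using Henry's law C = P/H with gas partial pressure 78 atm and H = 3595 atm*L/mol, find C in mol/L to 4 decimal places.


C = P / H
C = 78 / 3595
C = 0.0217 mol/L


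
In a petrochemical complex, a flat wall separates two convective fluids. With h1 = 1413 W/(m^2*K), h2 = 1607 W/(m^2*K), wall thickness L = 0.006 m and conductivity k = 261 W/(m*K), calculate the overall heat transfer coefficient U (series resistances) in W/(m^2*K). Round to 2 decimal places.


1/U = 1/h1 + L/k + 1/h2
1/U = 1/1413 + 0.006/261 + 1/1607
1/U = 0.0007077141 + 2.29885e-05 + 0.0006222775
1/U = 0.0013529801
U = 739.11 W/(m^2*K)


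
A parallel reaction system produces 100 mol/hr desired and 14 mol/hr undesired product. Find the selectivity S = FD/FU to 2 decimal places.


S = desired product rate / undesired product rate
S = 100 / 14
S = 7.14


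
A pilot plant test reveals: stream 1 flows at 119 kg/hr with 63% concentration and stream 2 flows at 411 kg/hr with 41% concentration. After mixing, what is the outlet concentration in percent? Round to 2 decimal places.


Mass balance on solute: F1*x1 + F2*x2 = F3*x3
F3 = F1 + F2 = 119 + 411 = 530 kg/hr
x3 = (F1*x1 + F2*x2)/F3
x3 = (119*0.63 + 411*0.41) / 530
x3 = 45.94%


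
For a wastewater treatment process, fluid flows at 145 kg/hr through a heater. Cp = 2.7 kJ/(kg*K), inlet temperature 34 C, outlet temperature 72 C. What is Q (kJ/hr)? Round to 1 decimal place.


Q = m_dot * Cp * (T2 - T1)
Q = 145 * 2.7 * (72 - 34)
Q = 145 * 2.7 * 38
Q = 14877.0 kJ/hr


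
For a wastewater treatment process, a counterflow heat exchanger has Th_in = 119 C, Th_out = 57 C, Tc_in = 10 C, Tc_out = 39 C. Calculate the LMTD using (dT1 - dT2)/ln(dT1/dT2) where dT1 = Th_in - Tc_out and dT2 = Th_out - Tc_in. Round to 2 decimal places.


dT1 = Th_in - Tc_out = 119 - 39 = 80
dT2 = Th_out - Tc_in = 57 - 10 = 47
LMTD = (dT1 - dT2) / ln(dT1/dT2)
LMTD = (80 - 47) / ln(80/47)
LMTD = 62.04 K


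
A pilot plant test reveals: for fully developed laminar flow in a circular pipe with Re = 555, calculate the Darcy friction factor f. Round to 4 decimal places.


f = 64 / Re
f = 64 / 555
f = 0.1153


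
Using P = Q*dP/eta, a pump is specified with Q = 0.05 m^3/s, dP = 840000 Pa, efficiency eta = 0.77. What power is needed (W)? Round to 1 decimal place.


P = Q * dP / eta
P = 0.05 * 840000 / 0.77
P = 42000.0 / 0.77
P = 54545.5 W


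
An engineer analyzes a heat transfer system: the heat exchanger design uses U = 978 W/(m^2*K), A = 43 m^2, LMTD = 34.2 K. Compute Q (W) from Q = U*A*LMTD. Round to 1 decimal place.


Q = U * A * LMTD
Q = 978 * 43 * 34.2
Q = 1438246.8 W


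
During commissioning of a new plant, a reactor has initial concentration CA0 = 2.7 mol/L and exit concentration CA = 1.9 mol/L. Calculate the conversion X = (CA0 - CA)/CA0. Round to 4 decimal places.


X = (CA0 - CA) / CA0
X = (2.7 - 1.9) / 2.7
X = 0.8 / 2.7
X = 0.2963


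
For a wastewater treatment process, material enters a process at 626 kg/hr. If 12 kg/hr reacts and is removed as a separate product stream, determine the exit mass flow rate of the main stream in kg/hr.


Steady-state mass balance on the main outlet: F_out = F_in - F_removed
F_out = 626 - 12
F_out = 614 kg/hr


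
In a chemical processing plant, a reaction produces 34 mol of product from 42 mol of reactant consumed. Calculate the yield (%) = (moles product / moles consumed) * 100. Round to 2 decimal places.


Yield = (moles product / moles consumed) * 100%
Yield = (34 / 42) * 100
Yield = 0.8095 * 100
Yield = 80.95%


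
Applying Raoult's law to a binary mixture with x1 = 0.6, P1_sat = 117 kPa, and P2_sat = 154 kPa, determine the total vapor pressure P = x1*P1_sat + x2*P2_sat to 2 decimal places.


P = x1*P1_sat + x2*P2_sat
x2 = 1 - x1 = 1 - 0.6 = 0.4
P = 0.6*117 + 0.4*154
P = 70.2 + 61.6
P = 131.80 kPa


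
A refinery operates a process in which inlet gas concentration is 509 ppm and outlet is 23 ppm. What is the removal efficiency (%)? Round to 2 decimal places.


Efficiency = (G_in - G_out) / G_in * 100%
Efficiency = (509 - 23) / 509 * 100
Efficiency = 486 / 509 * 100
Efficiency = 95.48%


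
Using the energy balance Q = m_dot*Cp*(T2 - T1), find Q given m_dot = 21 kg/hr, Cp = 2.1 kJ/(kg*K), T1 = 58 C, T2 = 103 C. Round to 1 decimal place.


Q = m_dot * Cp * (T2 - T1)
Q = 21 * 2.1 * (103 - 58)
Q = 21 * 2.1 * 45
Q = 1984.5 kJ/hr


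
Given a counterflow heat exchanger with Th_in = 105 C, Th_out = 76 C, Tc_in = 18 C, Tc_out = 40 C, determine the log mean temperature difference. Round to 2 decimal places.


dT1 = Th_in - Tc_out = 105 - 40 = 65
dT2 = Th_out - Tc_in = 76 - 18 = 58
LMTD = (dT1 - dT2) / ln(dT1/dT2)
LMTD = (65 - 58) / ln(65/58)
LMTD = 61.43 K


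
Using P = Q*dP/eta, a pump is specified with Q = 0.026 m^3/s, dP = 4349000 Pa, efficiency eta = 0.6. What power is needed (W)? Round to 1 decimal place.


P = Q * dP / eta
P = 0.026 * 4349000 / 0.6
P = 113074.0 / 0.6
P = 188456.7 W


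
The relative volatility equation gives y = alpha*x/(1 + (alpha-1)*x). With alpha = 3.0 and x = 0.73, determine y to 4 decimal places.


y = alpha*x / (1 + (alpha-1)*x)
y = 3.0*0.73 / (1 + (3.0-1)*0.73)
y = 2.19 / (1 + 1.46)
y = 2.19 / 2.46
y = 0.8902


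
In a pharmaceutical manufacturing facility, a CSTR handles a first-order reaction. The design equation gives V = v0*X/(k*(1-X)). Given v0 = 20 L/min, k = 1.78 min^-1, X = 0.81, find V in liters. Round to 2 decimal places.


V = v0 * X / (k * (1 - X))
V = 20 * 0.81 / (1.78 * (1 - 0.81))
V = 16.2 / (1.78 * 0.19)
V = 16.2 / 0.3382
V = 47.90 L


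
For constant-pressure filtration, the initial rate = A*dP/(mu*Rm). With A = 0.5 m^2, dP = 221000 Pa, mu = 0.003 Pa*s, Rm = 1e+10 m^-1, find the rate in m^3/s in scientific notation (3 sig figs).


rate = A * dP / (mu * Rm)
rate = 0.5 * 221000 / (0.003 * 1e+10)
rate = 110500.0 / 3.000e+07
rate = 3.68e-03 m^3/s


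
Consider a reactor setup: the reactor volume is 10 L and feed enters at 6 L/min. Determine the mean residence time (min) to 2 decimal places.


tau = V / v0
tau = 10 / 6
tau = 1.67 min


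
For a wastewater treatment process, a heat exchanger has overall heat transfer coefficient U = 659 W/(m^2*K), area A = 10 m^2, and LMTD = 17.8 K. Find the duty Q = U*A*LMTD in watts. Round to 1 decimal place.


Q = U * A * LMTD
Q = 659 * 10 * 17.8
Q = 117302.0 W


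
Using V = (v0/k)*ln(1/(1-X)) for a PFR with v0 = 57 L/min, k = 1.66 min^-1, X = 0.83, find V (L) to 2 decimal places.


V = (v0/k) * ln(1/(1-X))
V = (57/1.66) * ln(1/(1-0.83))
V = 34.337349 * ln(5.882353)
V = 34.337349 * 1.771957
V = 60.84 L


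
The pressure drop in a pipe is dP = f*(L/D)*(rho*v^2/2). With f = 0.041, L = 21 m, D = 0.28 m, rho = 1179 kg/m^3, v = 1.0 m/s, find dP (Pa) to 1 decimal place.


dP = f * (L/D) * (rho*v^2/2)
dP = 0.041 * (21/0.28) * (1179*1.0^2/2)
L/D = 75.0
rho*v^2/2 = 1179*1.0/2 = 589.5
dP = 0.041 * 75.0 * 589.5
dP = 1812.7 Pa


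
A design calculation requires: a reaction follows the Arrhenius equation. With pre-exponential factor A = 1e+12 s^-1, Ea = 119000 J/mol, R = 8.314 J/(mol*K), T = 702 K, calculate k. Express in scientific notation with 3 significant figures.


k = A * exp(-Ea/(R*T))
k = 1e+12 * exp(-119000 / (8.314 * 702))
k = 1e+12 * exp(-20.389183)
k = 1.40e+03


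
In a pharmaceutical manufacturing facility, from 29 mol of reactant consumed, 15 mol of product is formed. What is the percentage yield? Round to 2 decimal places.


Yield = (moles product / moles consumed) * 100%
Yield = (15 / 29) * 100
Yield = 0.5172 * 100
Yield = 51.72%


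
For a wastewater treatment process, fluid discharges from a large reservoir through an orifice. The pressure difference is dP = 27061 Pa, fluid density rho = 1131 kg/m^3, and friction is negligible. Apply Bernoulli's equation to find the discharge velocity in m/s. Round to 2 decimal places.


v = sqrt(2*dP/rho)
v = sqrt(2*27061/1131)
v = sqrt(47.853227)
v = 6.92 m/s


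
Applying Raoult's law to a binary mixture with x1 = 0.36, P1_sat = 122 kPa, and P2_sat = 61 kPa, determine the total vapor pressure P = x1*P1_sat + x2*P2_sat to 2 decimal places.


P = x1*P1_sat + x2*P2_sat
x2 = 1 - x1 = 1 - 0.36 = 0.64
P = 0.36*122 + 0.64*61
P = 43.92 + 39.04
P = 82.96 kPa


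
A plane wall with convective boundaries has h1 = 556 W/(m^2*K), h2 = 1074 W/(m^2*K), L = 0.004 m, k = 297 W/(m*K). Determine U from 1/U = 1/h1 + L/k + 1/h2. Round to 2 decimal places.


1/U = 1/h1 + L/k + 1/h2
1/U = 1/556 + 0.004/297 + 1/1074
1/U = 0.0017985612 + 1.3468e-05 + 0.0009310987
1/U = 0.0027431279
U = 364.55 W/(m^2*K)


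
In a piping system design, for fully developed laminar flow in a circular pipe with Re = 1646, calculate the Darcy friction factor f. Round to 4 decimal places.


f = 64 / Re
f = 64 / 1646
f = 0.0389


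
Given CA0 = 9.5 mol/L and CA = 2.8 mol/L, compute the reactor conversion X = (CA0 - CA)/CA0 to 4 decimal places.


X = (CA0 - CA) / CA0
X = (9.5 - 2.8) / 9.5
X = 6.7 / 9.5
X = 0.7053


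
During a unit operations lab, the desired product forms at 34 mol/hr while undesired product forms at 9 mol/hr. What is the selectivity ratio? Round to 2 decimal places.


S = desired product rate / undesired product rate
S = 34 / 9
S = 3.78


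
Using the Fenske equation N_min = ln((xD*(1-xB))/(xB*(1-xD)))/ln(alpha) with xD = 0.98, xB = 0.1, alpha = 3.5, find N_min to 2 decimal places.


N_min = ln((xD*(1-xB))/(xB*(1-xD))) / ln(alpha)
Numerator inside ln: 0.882 / 0.002 = 441.0
ln(441.0) = 6.089045
ln(alpha) = ln(3.5) = 1.252763
N_min = 6.089045 / 1.252763 = 4.86


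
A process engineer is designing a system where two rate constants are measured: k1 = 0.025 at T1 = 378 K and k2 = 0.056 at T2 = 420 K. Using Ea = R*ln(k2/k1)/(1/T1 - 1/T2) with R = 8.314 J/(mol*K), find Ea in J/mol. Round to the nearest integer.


Ea = R * ln(k2/k1) / (1/T1 - 1/T2)
ln(k2/k1) = ln(0.056/0.025) = 0.8064759
1/T1 - 1/T2 = 1/378 - 1/420 = 0.000264550265
Ea = 8.314 * 0.8064759 / 0.000264550265
Ea = 25345 J/mol


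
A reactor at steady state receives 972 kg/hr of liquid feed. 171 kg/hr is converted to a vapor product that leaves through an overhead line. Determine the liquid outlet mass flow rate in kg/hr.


Steady-state mass balance on the main outlet: F_out = F_in - F_removed
F_out = 972 - 171
F_out = 801 kg/hr


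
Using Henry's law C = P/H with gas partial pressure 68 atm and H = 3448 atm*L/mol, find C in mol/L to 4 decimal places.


C = P / H
C = 68 / 3448
C = 0.0197 mol/L


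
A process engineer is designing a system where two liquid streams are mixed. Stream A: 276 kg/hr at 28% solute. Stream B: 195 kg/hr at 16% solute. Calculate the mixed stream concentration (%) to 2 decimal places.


Mass balance on solute: F1*x1 + F2*x2 = F3*x3
F3 = F1 + F2 = 276 + 195 = 471 kg/hr
x3 = (F1*x1 + F2*x2)/F3
x3 = (276*0.28 + 195*0.16) / 471
x3 = 23.03%


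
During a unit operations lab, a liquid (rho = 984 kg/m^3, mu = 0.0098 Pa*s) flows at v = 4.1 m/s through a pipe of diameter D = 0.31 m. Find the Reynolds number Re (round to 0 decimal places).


Re = rho * v * D / mu
Re = 984 * 4.1 * 0.31 / 0.0098
Re = 1250.664 / 0.0098
Re = 127619


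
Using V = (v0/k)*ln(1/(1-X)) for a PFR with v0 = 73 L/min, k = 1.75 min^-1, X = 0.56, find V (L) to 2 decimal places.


V = (v0/k) * ln(1/(1-X))
V = (73/1.75) * ln(1/(1-0.56))
V = 41.714286 * ln(2.272727)
V = 41.714286 * 0.82098
V = 34.25 L


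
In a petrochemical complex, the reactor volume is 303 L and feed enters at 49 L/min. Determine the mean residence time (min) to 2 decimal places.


tau = V / v0
tau = 303 / 49
tau = 6.18 min


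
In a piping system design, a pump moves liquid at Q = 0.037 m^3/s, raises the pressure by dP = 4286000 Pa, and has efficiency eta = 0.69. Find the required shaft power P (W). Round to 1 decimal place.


P = Q * dP / eta
P = 0.037 * 4286000 / 0.69
P = 158582.0 / 0.69
P = 229829.0 W


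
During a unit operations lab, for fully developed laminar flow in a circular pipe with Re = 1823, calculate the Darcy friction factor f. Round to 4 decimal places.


f = 64 / Re
f = 64 / 1823
f = 0.0351


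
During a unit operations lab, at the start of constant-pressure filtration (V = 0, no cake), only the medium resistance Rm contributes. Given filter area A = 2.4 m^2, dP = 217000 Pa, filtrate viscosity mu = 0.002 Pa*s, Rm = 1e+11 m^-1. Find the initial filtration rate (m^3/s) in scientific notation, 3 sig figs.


rate = A * dP / (mu * Rm)
rate = 2.4 * 217000 / (0.002 * 1e+11)
rate = 520800.0 / 2.000e+08
rate = 2.60e-03 m^3/s


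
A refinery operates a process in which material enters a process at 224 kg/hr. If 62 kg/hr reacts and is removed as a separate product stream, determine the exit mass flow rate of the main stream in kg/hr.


Steady-state mass balance on the main outlet: F_out = F_in - F_removed
F_out = 224 - 62
F_out = 162 kg/hr


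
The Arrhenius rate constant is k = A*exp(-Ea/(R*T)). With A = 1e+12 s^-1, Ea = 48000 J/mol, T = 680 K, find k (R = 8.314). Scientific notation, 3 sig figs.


k = A * exp(-Ea/(R*T))
k = 1e+12 * exp(-48000 / (8.314 * 680))
k = 1e+12 * exp(-8.490286)
k = 2.05e+08


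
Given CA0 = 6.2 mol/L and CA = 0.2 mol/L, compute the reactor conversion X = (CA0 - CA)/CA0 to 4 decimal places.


X = (CA0 - CA) / CA0
X = (6.2 - 0.2) / 6.2
X = 6.0 / 6.2
X = 0.9677


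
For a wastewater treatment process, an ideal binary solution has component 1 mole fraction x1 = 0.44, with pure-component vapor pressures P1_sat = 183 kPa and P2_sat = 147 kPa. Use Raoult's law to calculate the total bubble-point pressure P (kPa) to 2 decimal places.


P = x1*P1_sat + x2*P2_sat
x2 = 1 - x1 = 1 - 0.44 = 0.56
P = 0.44*183 + 0.56*147
P = 80.52 + 82.32
P = 162.84 kPa


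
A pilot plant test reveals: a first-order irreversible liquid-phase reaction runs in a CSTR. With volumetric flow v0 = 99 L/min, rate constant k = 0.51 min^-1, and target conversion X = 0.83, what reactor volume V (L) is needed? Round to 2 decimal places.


V = v0 * X / (k * (1 - X))
V = 99 * 0.83 / (0.51 * (1 - 0.83))
V = 82.17 / (0.51 * 0.17)
V = 82.17 / 0.0867
V = 947.75 L


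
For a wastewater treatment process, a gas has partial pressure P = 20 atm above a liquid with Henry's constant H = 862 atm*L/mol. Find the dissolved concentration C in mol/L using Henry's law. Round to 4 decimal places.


C = P / H
C = 20 / 862
C = 0.0232 mol/L


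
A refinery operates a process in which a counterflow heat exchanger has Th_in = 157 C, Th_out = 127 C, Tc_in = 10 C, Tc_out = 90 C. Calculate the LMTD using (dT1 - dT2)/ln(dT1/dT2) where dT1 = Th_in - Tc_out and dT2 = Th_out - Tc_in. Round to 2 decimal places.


dT1 = Th_in - Tc_out = 157 - 90 = 67
dT2 = Th_out - Tc_in = 127 - 10 = 117
LMTD = (dT1 - dT2) / ln(dT1/dT2)
LMTD = (67 - 117) / ln(67/117)
LMTD = 89.69 K


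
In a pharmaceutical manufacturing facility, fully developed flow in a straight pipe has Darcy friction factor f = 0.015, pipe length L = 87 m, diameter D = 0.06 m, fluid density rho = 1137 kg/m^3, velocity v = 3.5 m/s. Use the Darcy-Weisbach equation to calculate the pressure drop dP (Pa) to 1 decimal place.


dP = f * (L/D) * (rho*v^2/2)
dP = 0.015 * (87/0.06) * (1137*3.5^2/2)
L/D = 1450.0
rho*v^2/2 = 1137*12.25/2 = 6964.125
dP = 0.015 * 1450.0 * 6964.125
dP = 151469.7 Pa


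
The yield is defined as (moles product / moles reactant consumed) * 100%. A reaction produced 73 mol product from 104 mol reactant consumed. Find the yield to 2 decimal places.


Yield = (moles product / moles consumed) * 100%
Yield = (73 / 104) * 100
Yield = 0.7019 * 100
Yield = 70.19%


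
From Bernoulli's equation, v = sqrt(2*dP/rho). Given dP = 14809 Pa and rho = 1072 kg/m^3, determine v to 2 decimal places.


v = sqrt(2*dP/rho)
v = sqrt(2*14809/1072)
v = sqrt(27.628731)
v = 5.26 m/s


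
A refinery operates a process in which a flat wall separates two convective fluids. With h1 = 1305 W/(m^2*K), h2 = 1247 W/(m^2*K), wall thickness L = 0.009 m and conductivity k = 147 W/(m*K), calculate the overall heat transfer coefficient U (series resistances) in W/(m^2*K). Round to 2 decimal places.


1/U = 1/h1 + L/k + 1/h2
1/U = 1/1305 + 0.009/147 + 1/1247
1/U = 0.0007662835 + 6.12245e-05 + 0.0008019246
1/U = 0.0016294326
U = 613.71 W/(m^2*K)


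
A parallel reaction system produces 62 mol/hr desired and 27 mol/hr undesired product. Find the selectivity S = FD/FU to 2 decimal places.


S = desired product rate / undesired product rate
S = 62 / 27
S = 2.30


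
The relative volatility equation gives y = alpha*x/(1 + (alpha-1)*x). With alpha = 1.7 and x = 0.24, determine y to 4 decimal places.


y = alpha*x / (1 + (alpha-1)*x)
y = 1.7*0.24 / (1 + (1.7-1)*0.24)
y = 0.408 / (1 + 0.168)
y = 0.408 / 1.168
y = 0.3493


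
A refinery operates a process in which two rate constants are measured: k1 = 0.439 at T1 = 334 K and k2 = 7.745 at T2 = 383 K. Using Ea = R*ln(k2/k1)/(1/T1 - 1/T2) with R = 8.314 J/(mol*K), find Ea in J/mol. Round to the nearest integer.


Ea = R * ln(k2/k1) / (1/T1 - 1/T2)
ln(k2/k1) = ln(7.745/0.439) = 2.8703033
1/T1 - 1/T2 = 1/334 - 1/383 = 0.000383045919
Ea = 8.314 * 2.8703033 / 0.000383045919
Ea = 62300 J/mol


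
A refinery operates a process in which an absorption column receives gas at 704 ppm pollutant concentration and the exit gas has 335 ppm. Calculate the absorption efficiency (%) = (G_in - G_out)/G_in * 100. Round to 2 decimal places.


Efficiency = (G_in - G_out) / G_in * 100%
Efficiency = (704 - 335) / 704 * 100
Efficiency = 369 / 704 * 100
Efficiency = 52.41%


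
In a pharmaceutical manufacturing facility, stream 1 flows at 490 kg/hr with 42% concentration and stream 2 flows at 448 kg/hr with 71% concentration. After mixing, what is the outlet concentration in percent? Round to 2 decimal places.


Mass balance on solute: F1*x1 + F2*x2 = F3*x3
F3 = F1 + F2 = 490 + 448 = 938 kg/hr
x3 = (F1*x1 + F2*x2)/F3
x3 = (490*0.42 + 448*0.71) / 938
x3 = 55.85%


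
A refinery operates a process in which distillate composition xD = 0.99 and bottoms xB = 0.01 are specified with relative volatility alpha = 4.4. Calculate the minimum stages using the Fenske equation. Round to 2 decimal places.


N_min = ln((xD*(1-xB))/(xB*(1-xD))) / ln(alpha)
Numerator inside ln: 0.9801 / 0.0001 = 9801.0
ln(9801.0) = 9.19024
ln(alpha) = ln(4.4) = 1.481605
N_min = 9.19024 / 1.481605 = 6.20


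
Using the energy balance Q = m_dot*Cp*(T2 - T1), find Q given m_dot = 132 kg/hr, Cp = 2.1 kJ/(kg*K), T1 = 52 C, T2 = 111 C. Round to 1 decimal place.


Q = m_dot * Cp * (T2 - T1)
Q = 132 * 2.1 * (111 - 52)
Q = 132 * 2.1 * 59
Q = 16354.8 kJ/hr


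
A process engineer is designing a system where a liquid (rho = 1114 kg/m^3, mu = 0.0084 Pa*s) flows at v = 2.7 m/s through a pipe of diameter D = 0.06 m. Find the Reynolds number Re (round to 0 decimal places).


Re = rho * v * D / mu
Re = 1114 * 2.7 * 0.06 / 0.0084
Re = 180.468 / 0.0084
Re = 21484


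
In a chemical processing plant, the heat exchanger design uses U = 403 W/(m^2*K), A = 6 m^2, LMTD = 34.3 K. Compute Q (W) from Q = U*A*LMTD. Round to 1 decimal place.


Q = U * A * LMTD
Q = 403 * 6 * 34.3
Q = 82937.4 W


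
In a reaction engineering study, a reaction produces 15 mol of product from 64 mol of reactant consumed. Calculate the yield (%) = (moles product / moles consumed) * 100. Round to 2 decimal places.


Yield = (moles product / moles consumed) * 100%
Yield = (15 / 64) * 100
Yield = 0.2344 * 100
Yield = 23.44%


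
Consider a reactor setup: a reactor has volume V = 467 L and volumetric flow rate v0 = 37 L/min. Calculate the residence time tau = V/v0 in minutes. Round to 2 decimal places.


tau = V / v0
tau = 467 / 37
tau = 12.62 min


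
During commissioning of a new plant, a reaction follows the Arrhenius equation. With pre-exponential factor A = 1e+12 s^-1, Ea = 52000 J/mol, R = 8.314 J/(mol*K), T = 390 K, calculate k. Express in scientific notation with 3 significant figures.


k = A * exp(-Ea/(R*T))
k = 1e+12 * exp(-52000 / (8.314 * 390))
k = 1e+12 * exp(-16.037206)
k = 1.08e+05


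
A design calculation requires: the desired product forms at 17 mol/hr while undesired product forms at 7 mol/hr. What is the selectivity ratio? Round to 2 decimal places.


S = desired product rate / undesired product rate
S = 17 / 7
S = 2.43


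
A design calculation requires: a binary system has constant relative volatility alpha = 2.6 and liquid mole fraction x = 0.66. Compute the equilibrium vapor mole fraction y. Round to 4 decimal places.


y = alpha*x / (1 + (alpha-1)*x)
y = 2.6*0.66 / (1 + (2.6-1)*0.66)
y = 1.716 / (1 + 1.056)
y = 1.716 / 2.056
y = 0.8346


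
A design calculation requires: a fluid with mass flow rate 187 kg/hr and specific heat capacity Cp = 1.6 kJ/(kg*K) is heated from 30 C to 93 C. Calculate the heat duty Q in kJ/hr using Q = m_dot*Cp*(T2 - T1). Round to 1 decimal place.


Q = m_dot * Cp * (T2 - T1)
Q = 187 * 1.6 * (93 - 30)
Q = 187 * 1.6 * 63
Q = 18849.6 kJ/hr


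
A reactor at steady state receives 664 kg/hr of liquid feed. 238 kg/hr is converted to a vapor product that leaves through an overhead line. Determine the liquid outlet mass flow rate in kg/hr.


Steady-state mass balance on the main outlet: F_out = F_in - F_removed
F_out = 664 - 238
F_out = 426 kg/hr


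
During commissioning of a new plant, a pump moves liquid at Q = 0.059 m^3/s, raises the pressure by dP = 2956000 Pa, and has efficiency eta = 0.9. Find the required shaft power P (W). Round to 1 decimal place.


P = Q * dP / eta
P = 0.059 * 2956000 / 0.9
P = 174404.0 / 0.9
P = 193782.2 W


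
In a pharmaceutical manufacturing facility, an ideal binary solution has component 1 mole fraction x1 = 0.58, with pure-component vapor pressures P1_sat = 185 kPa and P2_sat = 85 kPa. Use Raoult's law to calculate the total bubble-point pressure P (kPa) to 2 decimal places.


P = x1*P1_sat + x2*P2_sat
x2 = 1 - x1 = 1 - 0.58 = 0.42
P = 0.58*185 + 0.42*85
P = 107.3 + 35.7
P = 143.00 kPa


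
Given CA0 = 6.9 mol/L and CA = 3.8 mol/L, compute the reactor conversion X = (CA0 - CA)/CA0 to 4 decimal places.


X = (CA0 - CA) / CA0
X = (6.9 - 3.8) / 6.9
X = 3.1 / 6.9
X = 0.4493


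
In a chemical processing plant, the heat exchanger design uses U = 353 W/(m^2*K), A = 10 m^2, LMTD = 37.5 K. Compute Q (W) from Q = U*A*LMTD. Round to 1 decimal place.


Q = U * A * LMTD
Q = 353 * 10 * 37.5
Q = 132375.0 W


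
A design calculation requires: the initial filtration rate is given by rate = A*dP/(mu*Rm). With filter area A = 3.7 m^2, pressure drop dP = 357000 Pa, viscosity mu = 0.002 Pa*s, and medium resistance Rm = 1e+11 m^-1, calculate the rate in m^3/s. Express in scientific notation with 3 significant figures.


rate = A * dP / (mu * Rm)
rate = 3.7 * 357000 / (0.002 * 1e+11)
rate = 1320900.0 / 2.000e+08
rate = 6.60e-03 m^3/s


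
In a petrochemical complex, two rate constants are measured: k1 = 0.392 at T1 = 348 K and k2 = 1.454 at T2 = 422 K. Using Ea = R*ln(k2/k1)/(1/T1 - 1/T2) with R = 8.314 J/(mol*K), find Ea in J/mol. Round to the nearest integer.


Ea = R * ln(k2/k1) / (1/T1 - 1/T2)
ln(k2/k1) = ln(1.454/0.392) = 1.3108118
1/T1 - 1/T2 = 1/348 - 1/422 = 0.000503894972
Ea = 8.314 * 1.3108118 / 0.000503894972
Ea = 21628 J/mol


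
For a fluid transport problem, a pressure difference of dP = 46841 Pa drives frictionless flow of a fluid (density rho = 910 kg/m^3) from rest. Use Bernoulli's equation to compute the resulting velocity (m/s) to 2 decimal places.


v = sqrt(2*dP/rho)
v = sqrt(2*46841/910)
v = sqrt(102.947253)
v = 10.15 m/s


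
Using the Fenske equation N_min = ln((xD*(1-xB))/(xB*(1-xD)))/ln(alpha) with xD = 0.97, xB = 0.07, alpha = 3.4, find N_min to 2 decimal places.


N_min = ln((xD*(1-xB))/(xB*(1-xD))) / ln(alpha)
Numerator inside ln: 0.9021 / 0.0021 = 429.571429
ln(429.571429) = 6.062788
ln(alpha) = ln(3.4) = 1.223775
N_min = 6.062788 / 1.223775 = 4.95


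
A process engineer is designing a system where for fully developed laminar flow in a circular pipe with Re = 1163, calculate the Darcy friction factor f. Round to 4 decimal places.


f = 64 / Re
f = 64 / 1163
f = 0.0550


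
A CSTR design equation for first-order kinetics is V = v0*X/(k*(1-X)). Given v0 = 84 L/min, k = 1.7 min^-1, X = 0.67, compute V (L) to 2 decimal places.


V = v0 * X / (k * (1 - X))
V = 84 * 0.67 / (1.7 * (1 - 0.67))
V = 56.28 / (1.7 * 0.33)
V = 56.28 / 0.561
V = 100.32 L


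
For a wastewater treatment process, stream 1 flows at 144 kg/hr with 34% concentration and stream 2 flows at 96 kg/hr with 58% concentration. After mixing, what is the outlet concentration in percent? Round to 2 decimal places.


Mass balance on solute: F1*x1 + F2*x2 = F3*x3
F3 = F1 + F2 = 144 + 96 = 240 kg/hr
x3 = (F1*x1 + F2*x2)/F3
x3 = (144*0.34 + 96*0.58) / 240
x3 = 43.60%


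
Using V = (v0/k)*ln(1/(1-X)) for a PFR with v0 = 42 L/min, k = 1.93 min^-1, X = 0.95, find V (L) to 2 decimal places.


V = (v0/k) * ln(1/(1-X))
V = (42/1.93) * ln(1/(1-0.95))
V = 21.761658 * ln(20.0)
V = 21.761658 * 2.995732
V = 65.19 L


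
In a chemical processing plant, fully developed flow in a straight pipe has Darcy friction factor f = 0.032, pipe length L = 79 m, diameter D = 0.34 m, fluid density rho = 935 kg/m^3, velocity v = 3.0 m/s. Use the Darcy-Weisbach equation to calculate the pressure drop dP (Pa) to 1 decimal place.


dP = f * (L/D) * (rho*v^2/2)
dP = 0.032 * (79/0.34) * (935*3.0^2/2)
L/D = 232.35294118
rho*v^2/2 = 935*9.0/2 = 4207.5
dP = 0.032 * 232.35294118 * 4207.5
dP = 31284.0 Pa


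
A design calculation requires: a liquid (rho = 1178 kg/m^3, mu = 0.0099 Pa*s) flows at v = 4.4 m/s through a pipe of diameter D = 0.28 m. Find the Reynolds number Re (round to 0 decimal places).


Re = rho * v * D / mu
Re = 1178 * 4.4 * 0.28 / 0.0099
Re = 1451.296 / 0.0099
Re = 146596


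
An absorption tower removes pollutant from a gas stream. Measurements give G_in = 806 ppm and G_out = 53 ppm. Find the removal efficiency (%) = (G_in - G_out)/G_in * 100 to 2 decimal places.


Efficiency = (G_in - G_out) / G_in * 100%
Efficiency = (806 - 53) / 806 * 100
Efficiency = 753 / 806 * 100
Efficiency = 93.42%


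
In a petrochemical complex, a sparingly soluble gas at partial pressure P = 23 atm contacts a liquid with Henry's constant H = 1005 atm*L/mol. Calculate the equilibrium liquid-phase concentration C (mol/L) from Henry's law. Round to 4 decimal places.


C = P / H
C = 23 / 1005
C = 0.0229 mol/L


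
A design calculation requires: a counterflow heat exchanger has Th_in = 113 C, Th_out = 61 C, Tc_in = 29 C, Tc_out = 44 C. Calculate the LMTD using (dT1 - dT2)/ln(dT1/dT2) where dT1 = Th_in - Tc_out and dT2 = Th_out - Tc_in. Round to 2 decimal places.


dT1 = Th_in - Tc_out = 113 - 44 = 69
dT2 = Th_out - Tc_in = 61 - 29 = 32
LMTD = (dT1 - dT2) / ln(dT1/dT2)
LMTD = (69 - 32) / ln(69/32)
LMTD = 48.15 K


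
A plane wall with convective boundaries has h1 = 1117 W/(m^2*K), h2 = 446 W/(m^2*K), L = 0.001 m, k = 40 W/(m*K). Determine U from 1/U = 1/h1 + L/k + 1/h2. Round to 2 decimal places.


1/U = 1/h1 + L/k + 1/h2
1/U = 1/1117 + 0.001/40 + 1/446
1/U = 0.0008952551 + 2.5e-05 + 0.0022421525
1/U = 0.0031624076
U = 316.21 W/(m^2*K)


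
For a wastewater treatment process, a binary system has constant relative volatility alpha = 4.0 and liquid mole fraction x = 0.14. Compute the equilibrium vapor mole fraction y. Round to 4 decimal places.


y = alpha*x / (1 + (alpha-1)*x)
y = 4.0*0.14 / (1 + (4.0-1)*0.14)
y = 0.56 / (1 + 0.42)
y = 0.56 / 1.42
y = 0.3944


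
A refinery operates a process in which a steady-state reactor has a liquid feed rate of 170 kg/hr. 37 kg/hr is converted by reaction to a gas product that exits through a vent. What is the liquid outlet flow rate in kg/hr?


Steady-state mass balance on the main outlet: F_out = F_in - F_removed
F_out = 170 - 37
F_out = 133 kg/hr


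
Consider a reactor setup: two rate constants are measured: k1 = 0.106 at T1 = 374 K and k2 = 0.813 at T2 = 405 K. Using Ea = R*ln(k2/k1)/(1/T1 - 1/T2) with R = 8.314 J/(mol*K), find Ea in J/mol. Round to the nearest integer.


Ea = R * ln(k2/k1) / (1/T1 - 1/T2)
ln(k2/k1) = ln(0.813/0.106) = 2.037292
1/T1 - 1/T2 = 1/374 - 1/405 = 0.000204660989
Ea = 8.314 * 2.037292 / 0.000204660989
Ea = 82761 J/mol


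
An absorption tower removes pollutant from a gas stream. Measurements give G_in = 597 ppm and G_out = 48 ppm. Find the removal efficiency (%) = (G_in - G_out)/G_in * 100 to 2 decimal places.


Efficiency = (G_in - G_out) / G_in * 100%
Efficiency = (597 - 48) / 597 * 100
Efficiency = 549 / 597 * 100
Efficiency = 91.96%


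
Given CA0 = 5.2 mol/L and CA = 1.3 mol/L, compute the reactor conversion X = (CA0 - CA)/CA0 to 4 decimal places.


X = (CA0 - CA) / CA0
X = (5.2 - 1.3) / 5.2
X = 3.9 / 5.2
X = 0.7500
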